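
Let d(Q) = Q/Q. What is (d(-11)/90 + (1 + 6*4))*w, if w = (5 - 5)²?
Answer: 0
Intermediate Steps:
w = 0 (w = 0² = 0)
d(Q) = 1
(d(-11)/90 + (1 + 6*4))*w = (1/90 + (1 + 6*4))*0 = (1*(1/90) + (1 + 24))*0 = (1/90 + 25)*0 = (2251/90)*0 = 0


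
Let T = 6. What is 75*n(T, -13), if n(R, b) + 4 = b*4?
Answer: -4200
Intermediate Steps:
n(R, b) = -4 + 4*b (n(R, b) = -4 + b*4 = -4 + 4*b)
75*n(T, -13) = 75*(-4 + 4*(-13)) = 75*(-4 - 52) = 75*(-56) = -4200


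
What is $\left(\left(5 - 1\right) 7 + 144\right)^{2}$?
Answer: $29584$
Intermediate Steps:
$\left(\left(5 - 1\right) 7 + 144\right)^{2} = \left(4 \cdot 7 + 144\right)^{2} = \left(28 + 144\right)^{2} = 172^{2} = 29584$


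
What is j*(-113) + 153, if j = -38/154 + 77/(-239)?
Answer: 3998769/18403 ≈ 217.29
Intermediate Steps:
j = -10470/18403 (j = -38*1/154 + 77*(-1/239) = -19/77 - 77/239 = -10470/18403 ≈ -0.56893)
j*(-113) + 153 = -10470/18403*(-113) + 153 = 1183110/18403 + 153 = 3998769/18403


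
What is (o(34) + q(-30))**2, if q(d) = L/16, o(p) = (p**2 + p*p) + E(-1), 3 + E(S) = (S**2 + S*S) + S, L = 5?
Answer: 1366411225/256 ≈ 5.3375e+6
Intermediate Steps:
E(S) = -3 + S + 2*S**2 (E(S) = -3 + ((S**2 + S*S) + S) = -3 + ((S**2 + S**2) + S) = -3 + (2*S**2 + S) = -3 + (S + 2*S**2) = -3 + S + 2*S**2)
o(p) = -2 + 2*p**2 (o(p) = (p**2 + p*p) + (-3 - 1 + 2*(-1)**2) = (p**2 + p**2) + (-3 - 1 + 2*1) = 2*p**2 + (-3 - 1 + 2) = 2*p**2 - 2 = -2 + 2*p**2)
q(d) = 5/16
(o(34) + q(-30))**2 = ((-2 + 2*34**2) + 5/16)**2 = ((-2 + 2*1156) + 5/16)**2 = ((-2 + 2312) + 5/16)**2 = (2310 + 5/16)**2 = (36965/16)**2 = 1366411225/256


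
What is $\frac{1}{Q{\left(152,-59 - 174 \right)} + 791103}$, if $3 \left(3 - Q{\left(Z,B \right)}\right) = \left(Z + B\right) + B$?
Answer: $\frac{3}{2373632} \approx 1.2639 \cdot 10^{-6}$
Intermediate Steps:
$Q{\left(Z,B \right)} = 3 - \frac{2 B}{3} - \frac{Z}{3}$ ($Q{\left(Z,B \right)} = 3 - \frac{\left(Z + B\right) + B}{3} = 3 - \frac{\left(B + Z\right) + B}{3} = 3 - \frac{Z + 2 B}{3} = 3 - \left(\frac{Z}{3} + \frac{2 B}{3}\right) = 3 - \frac{2 B}{3} - \frac{Z}{3}$)
$\frac{1}{Q{\left(152,-59 - 174 \right)} + 791103} = \frac{1}{\left(3 - \frac{2 \left(-59 - 174\right)}{3} - \frac{152}{3}\right) + 791103} = \frac{1}{\left(3 - - \frac{466}{3} - \frac{152}{3}\right) + 791103} = \frac{1}{\left(3 + \frac{466}{3} - \frac{152}{3}\right) + 791103} = \frac{1}{\frac{323}{3} + 791103} = \frac{1}{\frac{2373632}{3}} = \frac{3}{2373632}$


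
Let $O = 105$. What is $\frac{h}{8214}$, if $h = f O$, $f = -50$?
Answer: $- \frac{875}{1369} \approx -0.63915$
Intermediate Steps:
$h = -5250$ ($h = \left(-50\right) 105 = -5250$)
$\frac{h}{8214} = - \frac{5250}{8214} = \left(-5250\right) \frac{1}{8214} = - \frac{875}{1369}$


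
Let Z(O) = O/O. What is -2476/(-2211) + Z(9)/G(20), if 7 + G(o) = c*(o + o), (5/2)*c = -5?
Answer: 23689/21373 ≈ 1.1084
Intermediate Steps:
c = -2 (c = (⅖)*(-5) = -2)
Z(O) = 1
G(o) = -7 - 4*o (G(o) = -7 - 2*(o + o) = -7 - 4*o)
-2476/(-2211) + Z(9)/G(20) = -2476/(-2211) + 1/(-7 - 4*20) = -2476*(-1/2211) + 1/(-7 - 80) = 2476/2211 + 1/(-87) = 2476/2211 + 1*(-1/87) = 2476/2211 - 1/87 = 23689/21373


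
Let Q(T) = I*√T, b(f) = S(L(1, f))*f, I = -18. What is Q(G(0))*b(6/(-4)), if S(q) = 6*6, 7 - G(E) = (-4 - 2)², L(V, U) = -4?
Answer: 972*I*√29 ≈ 5234.4*I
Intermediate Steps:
G(E) = -29 (G(E) = 7 - (-4 - 2)² = 7 - 1*(-6)² = 7 - 1*36 = 7 - 36 = -29)
S(q) = 36
b(f) = 36*f
Q(T) = -18*√T
Q(G(0))*b(6/(-4)) = (-18*I*√29)*(36*(6/(-4))) = (-18*I*√29)*(36*(6*(-¼))) = (-18*I*√29)*(36*(-3/2)) = -18*I*√29*(-54) = 972*I*√29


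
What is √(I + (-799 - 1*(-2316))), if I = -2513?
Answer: 2*I*√249 ≈ 31.559*I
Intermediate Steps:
√(I + (-799 - 1*(-2316))) = √(-2513 + (-799 - 1*(-2316))) = √(-2513 + (-799 + 2316)) = √(-2513 + 1517) = √(-996) = 2*I*√249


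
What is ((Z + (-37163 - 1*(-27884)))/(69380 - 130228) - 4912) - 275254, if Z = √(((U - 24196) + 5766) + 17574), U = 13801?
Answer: -17047531489/60848 - √12945/60848 ≈ -2.8017e+5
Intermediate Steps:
Z = √12945 (Z = √(((13801 - 24196) + 5766) + 17574) = √((-10395 + 5766) + 17574) = √(-4629 + 17574) = √12945 ≈ 113.78)
((Z + (-37163 - 1*(-27884)))/(69380 - 130228) - 4912) - 275254 = ((√12945 + (-37163 - 1*(-27884)))/(69380 - 130228) - 4912) - 275254 = ((√12945 + (-37163 + 27884))/(-60848) - 4912) - 275254 = ((√12945 - 9279)*(-1/60848) - 4912) - 275254 = ((-9279 + √12945)*(-1/60848) - 4912) - 275254 = ((9279/60848 - √12945/60848) - 4912) - 275254 = (-298876097/60848 - √12945/60848) - 275254 = -17047531489/60848 - √12945/60848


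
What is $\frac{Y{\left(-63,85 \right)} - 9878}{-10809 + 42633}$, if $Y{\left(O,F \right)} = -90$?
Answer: $- \frac{623}{1989} \approx -0.31322$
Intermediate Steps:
$\frac{Y{\left(-63,85 \right)} - 9878}{-10809 + 42633} = \frac{-90 - 9878}{-10809 + 42633} = \frac{-90 - 9878}{31824} = \left(-9968\right) \frac{1}{31824} = - \frac{623}{1989}$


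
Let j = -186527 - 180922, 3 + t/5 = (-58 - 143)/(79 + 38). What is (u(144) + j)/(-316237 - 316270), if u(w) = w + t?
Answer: 14325815/24667773 ≈ 0.58075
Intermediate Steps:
t = -920/39 (t = -15 + 5*((-58 - 143)/(79 + 38)) = -15 + 5*(-201/117) = -15 + 5*(-201*1/117) = -15 + 5*(-67/39) = -15 - 335/39 = -920/39 ≈ -23.590)
u(w) = -920/39 + w (u(w) = w - 920/39 = -920/39 + w)
j = -367449
(u(144) + j)/(-316237 - 316270) = ((-920/39 + 144) - 367449)/(-316237 - 316270) = (4696/39 - 367449)/(-632507) = -14325815/39*(-1/632507) = 14325815/24667773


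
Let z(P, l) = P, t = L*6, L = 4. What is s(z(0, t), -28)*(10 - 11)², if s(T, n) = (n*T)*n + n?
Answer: -28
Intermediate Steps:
t = 24 (t = 4*6 = 24)
s(T, n) = n + T*n² (s(T, n) = (T*n)*n + n = T*n² + n = n + T*n²)
s(z(0, t), -28)*(10 - 11)² = (-28*(1 + 0*(-28)))*(10 - 11)² = -28*(1 + 0)*(-1)² = -28*1*1 = -28*1 = -28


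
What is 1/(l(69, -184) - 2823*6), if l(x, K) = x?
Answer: -1/16869 ≈ -5.9280e-5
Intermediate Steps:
1/(l(69, -184) - 2823*6) = 1/(69 - 2823*6) = 1/(69 - 16938) = 1/(-16869) = -1/16869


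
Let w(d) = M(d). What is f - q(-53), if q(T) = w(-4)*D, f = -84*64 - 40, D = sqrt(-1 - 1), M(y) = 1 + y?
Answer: -5416 + 3*I*sqrt(2) ≈ -5416.0 + 4.2426*I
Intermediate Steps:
w(d) = 1 + d
D = I*sqrt(2) (D = sqrt(-2) = I*sqrt(2) ≈ 1.4142*I)
f = -5416 (f = -5376 - 40 = -5416)
q(T) = -3*I*sqrt(2) (q(T) = (1 - 4)*(I*sqrt(2)) = -3*I*sqrt(2))
f - q(-53) = -5416 - (-3)*I*sqrt(2) = -5416 + 3*I*sqrt(2)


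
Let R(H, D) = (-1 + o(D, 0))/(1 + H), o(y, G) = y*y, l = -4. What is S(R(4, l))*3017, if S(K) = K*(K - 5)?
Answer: -18102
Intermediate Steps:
o(y, G) = y**2
R(H, D) = (-1 + D**2)/(1 + H)
S(K) = K*(-5 + K)
S(R(4, l))*3017 = (((-1 + (-4)**2)/(1 + 4))*(-5 + (-1 + (-4)**2)/(1 + 4)))*3017 = (((-1 + 16)/5)*(-5 + (-1 + 16)/5))*3017 = (((1/5)*15)*(-5 + (1/5)*15))*3017 = (3*(-5 + 3))*3017 = (3*(-2))*3017 = -6*3017 = -18102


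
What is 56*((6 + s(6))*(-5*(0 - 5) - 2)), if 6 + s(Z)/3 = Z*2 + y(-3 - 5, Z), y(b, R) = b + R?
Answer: 23184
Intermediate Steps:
y(b, R) = R + b
s(Z) = -42 + 9*Z (s(Z) = -18 + 3*(Z*2 + (Z + (-3 - 5))) = -18 + 3*(2*Z + (Z - 8)) = -18 + 3*(2*Z + (-8 + Z)) = -18 + 3*(-8 + 3*Z) = -18 + (-24 + 9*Z) = -42 + 9*Z)
56*((6 + s(6))*(-5*(0 - 5) - 2)) = 56*((6 + (-42 + 9*6))*(-5*(0 - 5) - 2)) = 56*((6 + (-42 + 54))*(-5*(-5) - 2)) = 56*((6 + 12)*(25 - 2)) = 56*(18*23) = 56*414 = 23184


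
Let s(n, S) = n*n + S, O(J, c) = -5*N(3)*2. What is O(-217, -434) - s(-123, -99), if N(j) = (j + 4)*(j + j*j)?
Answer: -15870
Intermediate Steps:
N(j) = (4 + j)*(j + j²)
O(J, c) = -840 (O(J, c) = -15*(4 + 3² + 5*3)*2 = -15*(4 + 9 + 15)*2 = -15*28*2 = -5*84*2 = -420*2 = -840)
s(n, S) = S + n² (s(n, S) = n² + S = S + n²)
O(-217, -434) - s(-123, -99) = -840 - (-99 + (-123)²) = -840 - (-99 + 15129) = -840 - 1*15030 = -840 - 15030 = -15870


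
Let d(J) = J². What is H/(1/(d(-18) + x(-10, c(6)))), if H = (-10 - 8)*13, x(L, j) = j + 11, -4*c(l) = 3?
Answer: -156429/2 ≈ -78215.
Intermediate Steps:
c(l) = -¾ (c(l) = -¼*3 = -¾)
x(L, j) = 11 + j
H = -234 (H = -18*13 = -234)
H/(1/(d(-18) + x(-10, c(6)))) = -234/(1/((-18)² + (11 - ¾))) = -234/(1/(324 + 41/4)) = -234/(1/(1337/4)) = -234/4/1337 = -234*1337/4 = -156429/2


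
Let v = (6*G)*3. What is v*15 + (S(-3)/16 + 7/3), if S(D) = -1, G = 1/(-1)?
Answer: -12851/48 ≈ -267.73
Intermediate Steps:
G = -1
v = -18 (v = (6*(-1))*3 = -6*3 = -18)
v*15 + (S(-3)/16 + 7/3) = -18*15 + (-1/16 + 7/3) = -270 + (-1*1/16 + 7*(⅓)) = -270 + (-1/16 + 7/3) = -270 + 109/48 = -12851/48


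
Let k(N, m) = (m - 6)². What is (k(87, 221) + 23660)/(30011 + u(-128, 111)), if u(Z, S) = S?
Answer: 69885/30122 ≈ 2.3201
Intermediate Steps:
k(N, m) = (-6 + m)²
(k(87, 221) + 23660)/(30011 + u(-128, 111)) = ((-6 + 221)² + 23660)/(30011 + 111) = (215² + 23660)/30122 = (46225 + 23660)*(1/30122) = 69885*(1/30122) = 69885/30122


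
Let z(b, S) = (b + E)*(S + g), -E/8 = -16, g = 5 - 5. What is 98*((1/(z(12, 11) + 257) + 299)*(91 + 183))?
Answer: 14427687008/1797 ≈ 8.0288e+6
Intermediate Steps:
g = 0
E = 128 (E = -8*(-16) = 128)
z(b, S) = S*(128 + b) (z(b, S) = (b + 128)*(S + 0) = (128 + b)*S = S*(128 + b))
98*((1/(z(12, 11) + 257) + 299)*(91 + 183)) = 98*((1/(11*(128 + 12) + 257) + 299)*(91 + 183)) = 98*((1/(11*140 + 257) + 299)*274) = 98*((1/(1540 + 257) + 299)*274) = 98*((1/1797 + 299)*274) = 98*((537304/1797)*274) = 98*(147221296/1797) = 14427687008/1797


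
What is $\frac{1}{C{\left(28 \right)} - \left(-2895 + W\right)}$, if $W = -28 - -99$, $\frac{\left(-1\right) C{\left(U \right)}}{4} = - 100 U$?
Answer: $\frac{1}{14024} \approx 7.1306 \cdot 10^{-5}$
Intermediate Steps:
$C{\left(U \right)} = 400 U$ ($C{\left(U \right)} = - 4 \left(- 100 U\right) = 400 U$)
$W = 71$ ($W = -28 + 99 = 71$)
$\frac{1}{C{\left(28 \right)} - \left(-2895 + W\right)} = \frac{1}{400 \cdot 28 + \left(2895 - 71\right)} = \frac{1}{11200 + \left(2895 - 71\right)} = \frac{1}{11200 + 2824} = \frac{1}{14024}$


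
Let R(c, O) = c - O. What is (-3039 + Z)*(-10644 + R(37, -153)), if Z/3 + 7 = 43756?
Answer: -1340286432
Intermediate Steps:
Z = 131247 (Z = -21 + 3*43756 = -21 + 131268 = 131247)
(-3039 + Z)*(-10644 + R(37, -153)) = (-3039 + 131247)*(-10644 + (37 - 1*(-153))) = 128208*(-10644 + (37 + 153)) = 128208*(-10644 + 190) = 128208*(-10454) = -1340286432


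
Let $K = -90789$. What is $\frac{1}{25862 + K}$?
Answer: $- \frac{1}{64927} \approx -1.5402 \cdot 10^{-5}$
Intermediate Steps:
$\frac{1}{25862 + K} = \frac{1}{25862 - 90789} = \frac{1}{-64927} = - \frac{1}{64927}$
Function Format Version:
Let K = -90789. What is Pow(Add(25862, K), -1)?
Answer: Rational(-1, 64927) ≈ -1.5402e-5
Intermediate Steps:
Pow(Add(25862, K), -1) = Pow(Add(25862, -90789), -1) = Pow(-64927, -1) = Rational(-1, 64927)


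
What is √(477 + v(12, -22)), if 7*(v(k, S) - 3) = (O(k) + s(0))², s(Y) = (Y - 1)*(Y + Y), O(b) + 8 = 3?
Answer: √23695/7 ≈ 21.990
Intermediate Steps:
O(b) = -5 (O(b) = -8 + 3 = -5)
s(Y) = 2*Y*(-1 + Y) (s(Y) = (-1 + Y)*(2*Y) = 2*Y*(-1 + Y))
v(k, S) = 46/7 (v(k, S) = 3 + (-5 + 2*0*(-1 + 0))²/7 = 3 + (-5 + 2*0*(-1))²/7 = 3 + (-5 + 0)²/7 = 3 + (⅐)*(-5)² = 3 + (⅐)*25 = 3 + 25/7 = 46/7)
√(477 + v(12, -22)) = √(477 + 46/7) = √(3385/7) = √23695/7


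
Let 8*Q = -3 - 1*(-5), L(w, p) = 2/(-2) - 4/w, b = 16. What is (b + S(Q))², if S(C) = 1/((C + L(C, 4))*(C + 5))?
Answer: 506070016/1979649 ≈ 255.64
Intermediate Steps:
L(w, p) = -1 - 4/w (L(w, p) = 2*(-½) - 4/w = -1 - 4/w)
Q = ¼ (Q = (-3 - 1*(-5))/8 = (-3 + 5)/8 = (⅛)*2 = ¼ ≈ 0.25000)
S(C) = 1/((5 + C)*(C + (-4 - C)/C)) (S(C) = 1/((C + (-4 - C)/C)*(C + 5)) = 1/((C + (-4 - C)/C)*(5 + C)) = 1/((5 + C)*(C + (-4 - C)/C)))
(b + S(Q))² = (16 + 1/(4*(-20 + (¼)³ - 9*¼ + 4*(¼)²)))² = (16 + 1/(4*(-20 + 1/64 - 9/4 + 4*(1/16))))² = (16 + 1/(4*(-20 + 1/64 - 9/4 + ¼)))² = (16 + 1/(4*(-1407/64)))² = (16 + (¼)*(-64/1407))² = (16 - 16/1407)² = (22496/1407)² = 506070016/1979649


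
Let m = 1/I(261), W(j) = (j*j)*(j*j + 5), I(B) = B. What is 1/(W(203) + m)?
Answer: 261/443279196487 ≈ 5.8879e-10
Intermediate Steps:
W(j) = j**2*(5 + j**2) (W(j) = j**2*(j**2 + 5) = j**2*(5 + j**2))
m = 1/261 ≈ 0.0038314
1/(W(203) + m) = 1/(203**2*(5 + 203**2) + 1/261) = 1/(41209*(5 + 41209) + 1/261) = 1/(41209*41214 + 1/261) = 1/(1698387726 + 1/261) = 1/(443279196487/261) = 261/443279196487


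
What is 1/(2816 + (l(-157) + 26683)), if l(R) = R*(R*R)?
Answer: -1/3840394 ≈ -2.6039e-7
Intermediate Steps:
l(R) = R³ (l(R) = R*R² = R³)
1/(2816 + (l(-157) + 26683)) = 1/(2816 + ((-157)³ + 26683)) = 1/(2816 + (-3869893 + 26683)) = 1/(2816 - 3843210) = 1/(-3840394) = -1/3840394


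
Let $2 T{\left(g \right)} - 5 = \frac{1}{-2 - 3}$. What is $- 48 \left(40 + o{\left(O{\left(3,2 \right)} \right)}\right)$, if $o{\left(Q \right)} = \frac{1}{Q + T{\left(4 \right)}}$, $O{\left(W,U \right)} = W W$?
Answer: $- \frac{36560}{19} \approx -1924.2$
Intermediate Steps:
$T{\left(g \right)} = \frac{12}{5}$ ($T{\left(g \right)} = \frac{5}{2} + \frac{1}{2 \left(-2 - 3\right)} = \frac{5}{2} + \frac{1}{2 \left(-5\right)} = \frac{5}{2} + \frac{1}{2} \left(- \frac{1}{5}\right) = \frac{5}{2} - \frac{1}{10} = \frac{12}{5}$)
$O{\left(W,U \right)} = W^{2}$
$o{\left(Q \right)} = \frac{1}{\frac{12}{5} + Q}$ ($o{\left(Q \right)} = \frac{1}{Q + \frac{12}{5}} = \frac{1}{\frac{12}{5} + Q}$)
$- 48 \left(40 + o{\left(O{\left(3,2 \right)} \right)}\right) = - 48 \left(40 + \frac{5}{12 + 5 \cdot 3^{2}}\right) = - 48 \left(40 + \frac{5}{12 + 5 \cdot 9}\right) = - 48 \left(40 + \frac{5}{12 + 45}\right) = - 48 \left(40 + \frac{5}{57}\right) = \left(-48\right) \frac{2285}{57} = - \frac{36560}{19}$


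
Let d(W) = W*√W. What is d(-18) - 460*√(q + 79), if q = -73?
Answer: -460*√6 - 54*I*√2 ≈ -1126.8 - 76.368*I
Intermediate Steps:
d(W) = W^(3/2)
d(-18) - 460*√(q + 79) = (-18)^(3/2) - 460*√(-73 + 79) = -54*I*√2 - 460*√6 = -460*√6 - 54*I*√2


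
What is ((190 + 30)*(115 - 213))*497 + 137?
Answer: -10715183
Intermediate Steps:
((190 + 30)*(115 - 213))*497 + 137 = (220*(-98))*497 + 137 = -21560*497 + 137 = -10715320 + 137 = -10715183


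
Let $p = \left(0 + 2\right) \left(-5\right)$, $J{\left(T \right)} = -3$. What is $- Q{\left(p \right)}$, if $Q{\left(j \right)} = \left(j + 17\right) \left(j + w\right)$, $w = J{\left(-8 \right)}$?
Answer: $91$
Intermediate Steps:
$w = -3$
$p = -10$ ($p = 2 \left(-5\right) = -10$)
$Q{\left(j \right)} = \left(-3 + j\right) \left(17 + j\right)$ ($Q{\left(j \right)} = \left(j + 17\right) \left(j - 3\right) = \left(17 + j\right) \left(-3 + j\right) = \left(-3 + j\right) \left(17 + j\right)$)
$- Q{\left(p \right)} = - (-51 + \left(-10\right)^{2} + 14 \left(-10\right)) = - (-51 + 100 - 140) = \left(-1\right) \left(-91\right) = 91$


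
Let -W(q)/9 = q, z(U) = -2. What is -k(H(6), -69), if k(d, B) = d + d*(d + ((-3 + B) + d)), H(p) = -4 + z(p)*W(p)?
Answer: -14248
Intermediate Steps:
W(q) = -9*q
H(p) = -4 + 18*p (H(p) = -4 - (-18)*p = -4 + 18*p)
k(d, B) = d + d*(-3 + B + 2*d) (k(d, B) = d + d*(d + (-3 + B + d)) = d + d*(-3 + B + 2*d))
-k(H(6), -69) = -(-4 + 18*6)*(-2 - 69 + 2*(-4 + 18*6)) = -(-4 + 108)*(-2 - 69 + 2*(-4 + 108)) = -104*(-2 - 69 + 2*104) = -104*(-2 - 69 + 208) = -104*137 = -1*14248 = -14248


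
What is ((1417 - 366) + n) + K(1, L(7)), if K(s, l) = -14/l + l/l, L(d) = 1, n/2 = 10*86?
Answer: 2758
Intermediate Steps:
n = 1720 (n = 2*(10*86) = 2*860 = 1720)
K(s, l) = 1 - 14/l (K(s, l) = -14/l + 1 = 1 - 14/l)
((1417 - 366) + n) + K(1, L(7)) = ((1417 - 366) + 1720) + (-14 + 1)/1 = (1051 + 1720) + 1*(-13) = 2771 - 13 = 2758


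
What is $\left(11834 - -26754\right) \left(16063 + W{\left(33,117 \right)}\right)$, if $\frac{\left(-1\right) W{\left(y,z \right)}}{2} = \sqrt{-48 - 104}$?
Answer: $619839044 - 154352 i \sqrt{38} \approx 6.1984 \cdot 10^{8} - 9.5149 \cdot 10^{5} i$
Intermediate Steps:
$W{\left(y,z \right)} = - 4 i \sqrt{38}$ ($W{\left(y,z \right)} = - 2 \sqrt{-48 - 104} = - 2 \sqrt{-152} = - 2 \cdot 2 i \sqrt{38} = - 4 i \sqrt{38}$)
$\left(11834 - -26754\right) \left(16063 + W{\left(33,117 \right)}\right) = \left(11834 - -26754\right) \left(16063 - 4 i \sqrt{38}\right) = \left(11834 + 26754\right) \left(16063 - 4 i \sqrt{38}\right) = 38588 \left(16063 - 4 i \sqrt{38}\right) = 619839044 - 154352 i \sqrt{38}$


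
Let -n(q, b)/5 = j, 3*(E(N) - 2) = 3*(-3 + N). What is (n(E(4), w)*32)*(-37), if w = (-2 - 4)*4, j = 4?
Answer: 23680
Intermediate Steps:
E(N) = -1 + N (E(N) = 2 + (3*(-3 + N))/3 = 2 + (-9 + 3*N)/3 = 2 + (-3 + N) = -1 + N)
w = -24 (w = -6*4 = -24)
n(q, b) = -20 (n(q, b) = -5*4 = -20)
(n(E(4), w)*32)*(-37) = -20*32*(-37) = -640*(-37) = 23680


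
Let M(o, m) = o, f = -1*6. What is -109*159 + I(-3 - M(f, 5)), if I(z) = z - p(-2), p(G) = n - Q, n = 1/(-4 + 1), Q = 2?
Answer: -51977/3 ≈ -17326.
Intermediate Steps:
f = -6
n = -⅓ (n = 1/(-3) = -⅓ ≈ -0.33333)
p(G) = -7/3 (p(G) = -⅓ - 1*2 = -⅓ - 2 = -7/3)
I(z) = 7/3 + z (I(z) = z - 1*(-7/3) = z + 7/3 = 7/3 + z)
-109*159 + I(-3 - M(f, 5)) = -109*159 + (7/3 + (-3 - 1*(-6))) = -17331 + (7/3 + (-3 + 6)) = -17331 + (7/3 + 3) = -17331 + 16/3 = -51977/3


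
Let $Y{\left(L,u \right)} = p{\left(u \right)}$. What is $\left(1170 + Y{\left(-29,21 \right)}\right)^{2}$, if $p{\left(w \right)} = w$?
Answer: $1418481$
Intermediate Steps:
$Y{\left(L,u \right)} = u$
$\left(1170 + Y{\left(-29,21 \right)}\right)^{2} = \left(1170 + 21\right)^{2} = 1191^{2} = 1418481$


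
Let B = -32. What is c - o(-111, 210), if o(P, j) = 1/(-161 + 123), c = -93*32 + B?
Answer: -114303/38 ≈ -3008.0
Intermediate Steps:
c = -3008 (c = -93*32 - 32 = -2976 - 32 = -3008)
o(P, j) = -1/38 (o(P, j) = 1/(-38) = -1/38)
c - o(-111, 210) = -3008 - 1*(-1/38) = -3008 + 1/38 = -114303/38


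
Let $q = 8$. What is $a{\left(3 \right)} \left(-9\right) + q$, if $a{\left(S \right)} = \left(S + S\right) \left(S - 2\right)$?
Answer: $-46$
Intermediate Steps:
$a{\left(S \right)} = 2 S \left(-2 + S\right)$
$a{\left(3 \right)} \left(-9\right) + q = 2 \cdot 3 \left(-2 + 3\right) \left(-9\right) + 8 = 2 \cdot 3 \cdot 1 \left(-9\right) + 8 = 6 \left(-9\right) + 8 = -54 + 8 = -46$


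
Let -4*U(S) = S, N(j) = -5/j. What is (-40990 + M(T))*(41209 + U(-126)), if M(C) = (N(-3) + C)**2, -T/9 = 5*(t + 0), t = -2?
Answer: -24190440085/18 ≈ -1.3439e+9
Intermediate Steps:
T = 90 (T = -45*(-2 + 0) = -45*(-2) = -9*(-10) = 90)
U(S) = -S/4
M(C) = (5/3 + C)**2 (M(C) = (-5/(-3) + C)**2 = (-5*(-1/3) + C)**2 = (5/3 + C)**2)
(-40990 + M(T))*(41209 + U(-126)) = (-40990 + (5 + 3*90)**2/9)*(41209 - 1/4*(-126)) = (-40990 + (5 + 270)**2/9)*(41209 + 63/2) = (-40990 + (1/9)*275**2)*(82481/2) = (-40990 + (1/9)*75625)*(82481/2) = (-40990 + 75625/9)*(82481/2) = -293285/9*82481/2 = -24190440085/18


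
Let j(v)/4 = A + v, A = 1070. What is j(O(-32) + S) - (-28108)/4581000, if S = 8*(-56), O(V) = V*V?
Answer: 7540333027/1145250 ≈ 6584.0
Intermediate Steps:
O(V) = V**2
S = -448
j(v) = 4280 + 4*v (j(v) = 4*(1070 + v) = 4280 + 4*v)
j(O(-32) + S) - (-28108)/4581000 = (4280 + 4*((-32)**2 - 448)) - (-28108)/4581000 = (4280 + 4*(1024 - 448)) - (-28108)/4581000 = (4280 + 4*576) - 1*(-7027/1145250) = (4280 + 2304) + 7027/1145250 = 6584 + 7027/1145250 = 7540333027/1145250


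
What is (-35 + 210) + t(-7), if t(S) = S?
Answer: 168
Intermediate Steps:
(-35 + 210) + t(-7) = (-35 + 210) - 7 = 175 - 7 = 168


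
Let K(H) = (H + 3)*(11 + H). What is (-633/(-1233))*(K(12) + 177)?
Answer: 36714/137 ≈ 267.99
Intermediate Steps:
K(H) = (3 + H)*(11 + H)
(-633/(-1233))*(K(12) + 177) = (-633/(-1233))*((33 + 12**2 + 14*12) + 177) = (-633*(-1/1233))*((33 + 144 + 168) + 177) = 211*(345 + 177)/411 = (211/411)*522 = 36714/137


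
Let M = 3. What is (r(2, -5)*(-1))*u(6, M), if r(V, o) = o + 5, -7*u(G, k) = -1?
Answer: 0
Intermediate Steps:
u(G, k) = ⅐ (u(G, k) = -⅐*(-1) = ⅐)
r(V, o) = 5 + o
(r(2, -5)*(-1))*u(6, M) = ((5 - 5)*(-1))*(⅐) = (0*(-1))*(⅐) = 0*(⅐) = 0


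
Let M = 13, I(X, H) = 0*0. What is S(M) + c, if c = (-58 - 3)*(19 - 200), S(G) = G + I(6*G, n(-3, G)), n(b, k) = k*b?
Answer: 11054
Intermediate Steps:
n(b, k) = b*k
I(X, H) = 0
S(G) = G (S(G) = G + 0 = G)
c = 11041 (c = -61*(-181) = 11041)
S(M) + c = 13 + 11041 = 11054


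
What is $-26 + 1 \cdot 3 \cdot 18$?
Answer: $28$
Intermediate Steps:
$-26 + 1 \cdot 3 \cdot 18 = -26 + 3 \cdot 18 = -26 + 54 = 28$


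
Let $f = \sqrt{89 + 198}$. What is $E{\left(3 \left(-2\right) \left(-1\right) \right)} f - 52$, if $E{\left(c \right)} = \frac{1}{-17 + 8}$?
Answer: $-52 - \frac{\sqrt{287}}{9} \approx -53.882$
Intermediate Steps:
$E{\left(c \right)} = - \frac{1}{9}$ ($E{\left(c \right)} = \frac{1}{-9} = - \frac{1}{9}$)
$f = \sqrt{287} \approx 16.941$
$E{\left(3 \left(-2\right) \left(-1\right) \right)} f - 52 = - \frac{\sqrt{287}}{9} - 52 = -52 - \frac{\sqrt{287}}{9}$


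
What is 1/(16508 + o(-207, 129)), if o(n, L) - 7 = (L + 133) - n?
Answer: 1/16984 ≈ 5.8879e-5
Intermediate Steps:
o(n, L) = 140 + L - n (o(n, L) = 7 + ((L + 133) - n) = 7 + ((133 + L) - n) = 7 + (133 + L - n) = 140 + L - n)
1/(16508 + o(-207, 129)) = 1/(16508 + (140 + 129 - 1*(-207))) = 1/(16508 + (140 + 129 + 207)) = 1/(16508 + 476) = 1/16984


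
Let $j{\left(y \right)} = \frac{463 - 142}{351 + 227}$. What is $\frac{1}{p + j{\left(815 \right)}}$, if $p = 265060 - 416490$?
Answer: $- \frac{578}{87526219} \approx -6.6037 \cdot 10^{-6}$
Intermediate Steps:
$j{\left(y \right)} = \frac{321}{578}$
$p = -151430$ ($p = 265060 - 416490 = -151430$)
$\frac{1}{p + j{\left(815 \right)}} = \frac{1}{-151430 + \frac{321}{578}} = \frac{1}{- \frac{87526219}{578}} = - \frac{578}{87526219}$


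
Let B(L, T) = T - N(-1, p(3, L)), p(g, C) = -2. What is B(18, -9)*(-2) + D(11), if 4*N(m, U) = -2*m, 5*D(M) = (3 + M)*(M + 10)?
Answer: 389/5 ≈ 77.800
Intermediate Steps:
D(M) = (3 + M)*(10 + M)/5 (D(M) = ((3 + M)*(M + 10))/5 = ((3 + M)*(10 + M))/5 = (3 + M)*(10 + M)/5)
N(m, U) = -m/2 (N(m, U) = (-2*m)/4 = -m/2)
B(L, T) = -1/2 + T (B(L, T) = T - (-1)*(-1)/2 = T - 1*1/2 = T - 1/2 = -1/2 + T)
B(18, -9)*(-2) + D(11) = (-1/2 - 9)*(-2) + (6 + (1/5)*11**2 + (13/5)*11) = -19/2*(-2) + (6 + (1/5)*121 + 143/5) = 19 + (6 + 121/5 + 143/5) = 19 + 294/5 = 389/5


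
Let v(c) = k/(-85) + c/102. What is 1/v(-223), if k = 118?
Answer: -510/1823 ≈ -0.27976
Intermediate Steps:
v(c) = -118/85 + c/102 (v(c) = 118/(-85) + c/102 = 118*(-1/85) + c*(1/102) = -118/85 + c/102)
1/v(-223) = 1/(-118/85 + (1/102)*(-223)) = 1/(-118/85 - 223/102) = 1/(-1823/510) = -510/1823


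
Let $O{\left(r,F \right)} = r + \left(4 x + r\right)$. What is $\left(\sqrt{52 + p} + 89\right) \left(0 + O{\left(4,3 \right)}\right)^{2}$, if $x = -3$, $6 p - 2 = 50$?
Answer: $1424 + \frac{16 \sqrt{546}}{3} \approx 1548.6$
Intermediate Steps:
$p = \frac{26}{3}$ ($p = \frac{1}{3} + \frac{1}{6} \cdot 50 = \frac{1}{3} + \frac{25}{3} = \frac{26}{3} \approx 8.6667$)
$O{\left(r,F \right)} = -12 + 2 r$ ($O{\left(r,F \right)} = r + \left(4 \left(-3\right) + r\right) = r + \left(-12 + r\right) = -12 + 2 r$)
$\left(\sqrt{52 + p} + 89\right) \left(0 + O{\left(4,3 \right)}\right)^{2} = \left(\sqrt{52 + \frac{26}{3}} + 89\right) \left(0 + \left(-12 + 2 \cdot 4\right)\right)^{2} = \left(\sqrt{\frac{182}{3}} + 89\right) \left(0 + \left(-12 + 8\right)\right)^{2} = \left(\frac{\sqrt{546}}{3} + 89\right) \left(0 - 4\right)^{2} = \left(89 + \frac{\sqrt{546}}{3}\right) \left(-4\right)^{2} = \left(89 + \frac{\sqrt{546}}{3}\right) 16 = 1424 + \frac{16 \sqrt{546}}{3}$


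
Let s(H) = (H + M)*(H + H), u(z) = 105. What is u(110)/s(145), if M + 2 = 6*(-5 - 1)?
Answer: 21/6206 ≈ 0.0033838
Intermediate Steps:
M = -38 (M = -2 + 6*(-5 - 1) = -2 + 6*(-6) = -2 - 36 = -38)
s(H) = 2*H*(-38 + H) (s(H) = (H - 38)*(H + H) = (-38 + H)*(2*H) = 2*H*(-38 + H))
u(110)/s(145) = 105/((2*145*(-38 + 145))) = 105/((2*145*107)) = 105/31030 = 105*(1/31030) = 21/6206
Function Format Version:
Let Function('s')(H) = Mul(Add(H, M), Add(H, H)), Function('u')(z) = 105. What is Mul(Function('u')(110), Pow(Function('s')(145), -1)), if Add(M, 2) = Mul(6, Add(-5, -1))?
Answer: Rational(21, 6206) ≈ 0.0033838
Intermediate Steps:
M = -38 (M = Add(-2, Mul(6, Add(-5, -1))) = Add(-2, Mul(6, -6)) = Add(-2, -36) = -38)
Function('s')(H) = Mul(2, H, Add(-38, H)) (Function('s')(H) = Mul(Add(H, -38), Add(H, H)) = Mul(Add(-38, H), Mul(2, H)) = Mul(2, H, Add(-38, H)))
Mul(Function('u')(110), Pow(Function('s')(145), -1)) = Mul(105, Pow(Mul(2, 145, Add(-38, 145)), -1)) = Mul(105, Pow(Mul(2, 145, 107), -1)) = Mul(105, Pow(31030, -1)) = Mul(105, Rational(1, 31030)) = Rational(21, 6206)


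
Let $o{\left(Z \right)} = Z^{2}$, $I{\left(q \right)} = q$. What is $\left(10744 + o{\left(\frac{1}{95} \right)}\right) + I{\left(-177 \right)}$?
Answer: $\frac{95367176}{9025} \approx 10567.0$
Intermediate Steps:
$\left(10744 + o{\left(\frac{1}{95} \right)}\right) + I{\left(-177 \right)} = \left(10744 + \left(\frac{1}{95}\right)^{2}\right) - 177 = \left(10744 + \frac{1}{9025}\right) - 177 = \frac{96964601}{9025} - 177 = \frac{95367176}{9025}$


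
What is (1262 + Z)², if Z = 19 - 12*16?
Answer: 1185921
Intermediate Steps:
Z = -173 (Z = 19 - 192 = -173)
(1262 + Z)² = (1262 - 173)² = 1089² = 1185921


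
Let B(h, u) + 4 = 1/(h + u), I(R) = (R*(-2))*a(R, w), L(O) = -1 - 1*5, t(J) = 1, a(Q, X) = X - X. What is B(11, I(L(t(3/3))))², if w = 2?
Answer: 1849/121 ≈ 15.281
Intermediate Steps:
a(Q, X) = 0
L(O) = -6 (L(O) = -1 - 5 = -6)
I(R) = 0 (I(R) = (R*(-2))*0 = -2*R*0 = 0)
B(h, u) = -4 + 1/(h + u)
B(11, I(L(t(3/3))))² = ((1 - 4*11 - 4*0)/(11 + 0))² = ((1 - 44 + 0)/11)² = ((1/11)*(-43))² = (-43/11)² = 1849/121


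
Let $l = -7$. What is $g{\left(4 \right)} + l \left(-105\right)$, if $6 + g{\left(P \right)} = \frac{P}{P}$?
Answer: $730$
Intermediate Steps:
$g{\left(P \right)} = -5$ ($g{\left(P \right)} = -6 + \frac{P}{P} = -6 + 1 = -5$)
$g{\left(4 \right)} + l \left(-105\right) = -5 - -735 = -5 + 735 = 730$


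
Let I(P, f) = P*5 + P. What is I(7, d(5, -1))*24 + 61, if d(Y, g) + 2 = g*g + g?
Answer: 1069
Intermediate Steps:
d(Y, g) = -2 + g + g² (d(Y, g) = -2 + (g*g + g) = -2 + (g² + g) = -2 + (g + g²) = -2 + g + g²)
I(P, f) = 6*P (I(P, f) = 5*P + P = 6*P)
I(7, d(5, -1))*24 + 61 = (6*7)*24 + 61 = 42*24 + 61 = 1008 + 61 = 1069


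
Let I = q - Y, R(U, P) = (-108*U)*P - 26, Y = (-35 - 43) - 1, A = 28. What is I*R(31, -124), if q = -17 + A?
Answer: 37361340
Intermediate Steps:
Y = -79 (Y = -78 - 1 = -79)
R(U, P) = -26 - 108*P*U (R(U, P) = -108*P*U - 26 = -26 - 108*P*U)
q = 11 (q = -17 + 28 = 11)
I = 90 (I = 11 - 1*(-79) = 11 + 79 = 90)
I*R(31, -124) = 90*(-26 - 108*(-124)*31) = 90*(-26 + 415152) = 90*415126 = 37361340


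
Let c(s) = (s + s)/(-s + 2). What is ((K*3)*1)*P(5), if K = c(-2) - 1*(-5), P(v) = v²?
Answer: 300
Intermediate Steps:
c(s) = 2*s/(2 - s) (c(s) = (2*s)/(2 - s) = 2*s/(2 - s))
K = 4 (K = -2*(-2)/(-2 - 2) - 1*(-5) = -2*(-2)/(-4) + 5 = -2*(-2)*(-¼) + 5 = -1 + 5 = 4)
((K*3)*1)*P(5) = ((4*3)*1)*5² = (12*1)*25 = 12*25 = 300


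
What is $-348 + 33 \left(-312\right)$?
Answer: $-10644$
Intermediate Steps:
$-348 + 33 \left(-312\right) = -348 - 10296 = -10644$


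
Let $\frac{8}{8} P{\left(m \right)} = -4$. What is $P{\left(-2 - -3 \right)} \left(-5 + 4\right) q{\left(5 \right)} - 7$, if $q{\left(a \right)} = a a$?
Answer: $93$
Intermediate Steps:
$P{\left(m \right)} = -4$
$q{\left(a \right)} = a^{2}$
$P{\left(-2 - -3 \right)} \left(-5 + 4\right) q{\left(5 \right)} - 7 = - 4 \left(-5 + 4\right) 5^{2} - 7 = \left(-4\right) \left(-1\right) 25 - 7 = 4 \cdot 25 - 7 = 100 - 7 = 93$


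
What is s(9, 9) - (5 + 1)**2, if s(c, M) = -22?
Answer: -58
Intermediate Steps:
s(9, 9) - (5 + 1)**2 = -22 - (5 + 1)**2 = -22 - 1*6**2 = -22 - 1*36 = -22 - 36 = -58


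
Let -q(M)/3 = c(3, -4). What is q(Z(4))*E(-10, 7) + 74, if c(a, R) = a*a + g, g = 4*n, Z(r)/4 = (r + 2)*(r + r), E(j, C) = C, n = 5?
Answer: -535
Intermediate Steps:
Z(r) = 8*r*(2 + r) (Z(r) = 4*((r + 2)*(r + r)) = 4*((2 + r)*(2*r)) = 4*(2*r*(2 + r)) = 8*r*(2 + r))
g = 20 (g = 4*5 = 20)
c(a, R) = 20 + a**2 (c(a, R) = a*a + 20 = a**2 + 20 = 20 + a**2)
q(M) = -87 (q(M) = -3*(20 + 3**2) = -3*(20 + 9) = -3*29 = -87)
q(Z(4))*E(-10, 7) + 74 = -87*7 + 74 = -609 + 74 = -535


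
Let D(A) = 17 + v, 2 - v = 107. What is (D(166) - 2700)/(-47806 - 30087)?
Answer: 2788/77893 ≈ 0.035793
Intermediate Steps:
v = -105 (v = 2 - 1*107 = 2 - 107 = -105)
D(A) = -88 (D(A) = 17 - 105 = -88)
(D(166) - 2700)/(-47806 - 30087) = (-88 - 2700)/(-47806 - 30087) = -2788/(-77893) = -2788*(-1/77893) = 2788/77893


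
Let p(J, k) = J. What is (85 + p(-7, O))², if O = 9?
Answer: 6084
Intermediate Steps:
(85 + p(-7, O))² = (85 - 7)² = 78² = 6084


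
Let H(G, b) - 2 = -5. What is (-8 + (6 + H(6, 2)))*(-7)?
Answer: 35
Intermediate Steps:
H(G, b) = -3 (H(G, b) = 2 - 5 = -3)
(-8 + (6 + H(6, 2)))*(-7) = (-8 + (6 - 3))*(-7) = (-8 + 3)*(-7) = -5*(-7) = 35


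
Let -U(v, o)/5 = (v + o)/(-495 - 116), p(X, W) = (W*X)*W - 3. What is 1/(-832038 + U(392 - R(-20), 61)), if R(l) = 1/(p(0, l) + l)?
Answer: -14053/11692577914 ≈ -1.2019e-6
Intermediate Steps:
p(X, W) = -3 + X*W**2 (p(X, W) = X*W**2 - 3 = -3 + X*W**2)
R(l) = 1/(-3 + l) (R(l) = 1/((-3 + 0*l**2) + l) = 1/((-3 + 0) + l) = 1/(-3 + l))
U(v, o) = 5*o/611 + 5*v/611 (U(v, o) = -5*(v + o)/(-495 - 116) = -5*(o + v)/(-611) = -5*(o + v)*(-1)/611 = -5*(-o/611 - v/611) = 5*o/611 + 5*v/611)
1/(-832038 + U(392 - R(-20), 61)) = 1/(-832038 + ((5/611)*61 + 5*(392 - 1/(-3 - 20))/611)) = 1/(-832038 + (305/611 + 5*(392 - 1/(-23))/611)) = 1/(-832038 + (305/611 + 5*(392 - 1*(-1/23))/611)) = 1/(-832038 + (305/611 + 5*(392 + 1/23)/611)) = 1/(-832038 + (305/611 + (5/611)*(9017/23))) = 1/(-832038 + (305/611 + 45085/14053)) = 1/(-832038 + 52100/14053) = 1/(-11692577914/14053) = -14053/11692577914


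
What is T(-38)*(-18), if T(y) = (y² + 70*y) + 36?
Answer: 21240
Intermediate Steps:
T(y) = 36 + y² + 70*y
T(-38)*(-18) = (36 + (-38)² + 70*(-38))*(-18) = (36 + 1444 - 2660)*(-18) = -1180*(-18) = 21240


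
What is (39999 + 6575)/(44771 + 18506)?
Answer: 46574/63277 ≈ 0.73603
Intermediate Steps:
(39999 + 6575)/(44771 + 18506) = 46574/63277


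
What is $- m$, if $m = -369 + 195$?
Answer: $174$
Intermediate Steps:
$m = -174$
$- m = \left(-1\right) \left(-174\right) = 174$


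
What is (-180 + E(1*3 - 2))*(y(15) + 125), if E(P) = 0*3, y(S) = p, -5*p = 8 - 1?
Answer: -22248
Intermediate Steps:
p = -7/5 (p = -(8 - 1)/5 = -⅕*7 = -7/5 ≈ -1.4000)
y(S) = -7/5
E(P) = 0
(-180 + E(1*3 - 2))*(y(15) + 125) = (-180 + 0)*(-7/5 + 125) = -180*618/5 = -22248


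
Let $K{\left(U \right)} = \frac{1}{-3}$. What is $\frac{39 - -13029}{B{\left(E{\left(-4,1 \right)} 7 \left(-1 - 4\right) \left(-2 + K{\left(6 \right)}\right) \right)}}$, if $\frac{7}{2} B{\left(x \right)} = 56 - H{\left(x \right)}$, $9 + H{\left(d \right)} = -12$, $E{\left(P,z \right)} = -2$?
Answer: $594$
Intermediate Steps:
$K{\left(U \right)} = - \frac{1}{3}$
$H{\left(d \right)} = -21$ ($H{\left(d \right)} = -9 - 12 = -21$)
$B{\left(x \right)} = 22$ ($B{\left(x \right)} = \frac{2 \left(56 - -21\right)}{7} = \frac{2 \left(56 + 21\right)}{7} = \frac{2}{7} \cdot 77 = 22$)
$\frac{39 - -13029}{B{\left(E{\left(-4,1 \right)} 7 \left(-1 - 4\right) \left(-2 + K{\left(6 \right)}\right) \right)}} = \frac{39 - -13029}{22} = \left(39 + 13029\right) \frac{1}{22} = 13068 \cdot \frac{1}{22} = 594$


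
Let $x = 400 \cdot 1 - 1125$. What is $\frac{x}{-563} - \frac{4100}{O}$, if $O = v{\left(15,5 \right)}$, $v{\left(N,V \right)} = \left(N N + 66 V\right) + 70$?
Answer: $- \frac{74207}{14075} \approx -5.2723$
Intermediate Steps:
$x = -725$ ($x = 400 - 1125 = -725$)
$v{\left(N,V \right)} = 70 + N^{2} + 66 V$ ($v{\left(N,V \right)} = \left(N^{2} + 66 V\right) + 70 = 70 + N^{2} + 66 V$)
$O = 625$ ($O = 70 + 15^{2} + 66 \cdot 5 = 70 + 225 + 330 = 625$)
$\frac{x}{-563} - \frac{4100}{O} = - \frac{725}{-563} - \frac{4100}{625} = \left(-725\right) \left(- \frac{1}{563}\right) - \frac{164}{25} = \frac{725}{563} - \frac{164}{25} = - \frac{74207}{14075}$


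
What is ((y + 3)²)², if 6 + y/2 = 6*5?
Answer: 6765201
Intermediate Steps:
y = 48 (y = -12 + 2*(6*5) = -12 + 2*30 = -12 + 60 = 48)
((y + 3)²)² = ((48 + 3)²)² = (51²)² = 2601² = 6765201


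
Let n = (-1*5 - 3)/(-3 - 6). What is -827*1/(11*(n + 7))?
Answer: -7443/781 ≈ -9.5301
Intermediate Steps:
n = 8/9 (n = (-5 - 3)/(-9) = -8*(-⅑) = 8/9 ≈ 0.88889)
-827*1/(11*(n + 7)) = -827*1/(11*(8/9 + 7)) = -827/(11*(71/9)) = -827/781/9 = -827*9/781 = -7443/781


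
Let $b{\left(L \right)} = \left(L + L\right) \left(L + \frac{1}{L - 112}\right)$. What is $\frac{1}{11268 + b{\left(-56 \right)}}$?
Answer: $\frac{3}{52622} \approx 5.701 \cdot 10^{-5}$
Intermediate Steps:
$b{\left(L \right)} = 2 L \left(L + \frac{1}{-112 + L}\right)$
$\frac{1}{11268 + b{\left(-56 \right)}} = \frac{1}{11268 + 2 \left(-56\right) \frac{1}{-112 - 56} \left(1 + \left(-56\right)^{2} - -6272\right)} = \frac{1}{11268 + 2 \left(-56\right) \frac{1}{-168} \left(1 + 3136 + 6272\right)} = \frac{1}{11268 + 2 \left(-56\right) \left(- \frac{1}{168}\right) 9409} = \frac{1}{11268 + \frac{18818}{3}} = \frac{1}{\frac{52622}{3}} = \frac{3}{52622}$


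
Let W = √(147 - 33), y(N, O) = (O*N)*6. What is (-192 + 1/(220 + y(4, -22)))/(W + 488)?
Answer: -277489/704935 + 4549*√114/5639480 ≈ -0.38503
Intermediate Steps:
y(N, O) = 6*N*O (y(N, O) = (N*O)*6 = 6*N*O)
W = √114 ≈ 10.677
(-192 + 1/(220 + y(4, -22)))/(W + 488) = (-192 + 1/(220 + 6*4*(-22)))/(√114 + 488) = (-192 + 1/(220 - 528))/(488 + √114) = (-192 + 1/(-308))/(488 + √114) = (-192 - 1/308)/(488 + √114) = -59137/(308*(488 + √114))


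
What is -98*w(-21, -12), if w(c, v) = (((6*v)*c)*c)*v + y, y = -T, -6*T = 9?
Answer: -37340499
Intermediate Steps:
T = -3/2 (T = -⅙*9 = -3/2 ≈ -1.5000)
y = 3/2 (y = -1*(-3/2) = 3/2 ≈ 1.5000)
w(c, v) = 3/2 + 6*c²*v² (w(c, v) = (((6*v)*c)*c)*v + 3/2 = ((6*c*v)*c)*v + 3/2 = (6*v*c²)*v + 3/2 = 6*c²*v² + 3/2 = 3/2 + 6*c²*v²)
-98*w(-21, -12) = -98*(3/2 + 6*(-21)²*(-12)²) = -98*(3/2 + 6*441*144) = -98*(3/2 + 381024) = -98*762051/2 = -37340499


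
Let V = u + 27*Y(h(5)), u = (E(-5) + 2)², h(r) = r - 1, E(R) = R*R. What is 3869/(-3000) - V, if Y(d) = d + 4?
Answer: -2838869/3000 ≈ -946.29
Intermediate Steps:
E(R) = R²
h(r) = -1 + r
u = 729 (u = ((-5)² + 2)² = (25 + 2)² = 27² = 729)
Y(d) = 4 + d
V = 945 (V = 729 + 27*(4 + (-1 + 5)) = 729 + 27*(4 + 4) = 729 + 27*8 = 729 + 216 = 945)
3869/(-3000) - V = 3869/(-3000) - 1*945 = 3869*(-1/3000) - 945 = -3869/3000 - 945 = -2838869/3000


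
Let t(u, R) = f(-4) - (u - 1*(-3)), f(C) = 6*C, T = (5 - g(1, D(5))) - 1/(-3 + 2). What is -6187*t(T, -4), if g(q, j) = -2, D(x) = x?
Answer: 216545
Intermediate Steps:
T = 8 (T = (5 - 1*(-2)) - 1/(-3 + 2) = (5 + 2) - 1/(-1) = 7 - 1*(-1) = 7 + 1 = 8)
t(u, R) = -27 - u (t(u, R) = 6*(-4) - (u - 1*(-3)) = -24 - (u + 3) = -24 - (3 + u) = -24 + (-3 - u) = -27 - u)
-6187*t(T, -4) = -6187*(-27 - 1*8) = -6187*(-27 - 8) = -6187*(-35) = 216545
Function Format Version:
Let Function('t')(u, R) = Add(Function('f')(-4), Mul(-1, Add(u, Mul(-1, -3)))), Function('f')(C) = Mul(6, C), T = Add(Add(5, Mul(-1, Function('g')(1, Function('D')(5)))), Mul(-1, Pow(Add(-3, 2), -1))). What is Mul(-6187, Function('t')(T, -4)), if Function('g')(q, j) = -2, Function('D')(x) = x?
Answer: 216545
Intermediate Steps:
T = 8 (T = Add(Add(5, Mul(-1, -2)), Mul(-1, Pow(Add(-3, 2), -1))) = Add(Add(5, 2), Mul(-1, Pow(-1, -1))) = Add(7, Mul(-1, -1)) = Add(7, 1) = 8)
Function('t')(u, R) = Add(-27, Mul(-1, u)) (Function('t')(u, R) = Add(Mul(6, -4), Mul(-1, Add(u, Mul(-1, -3)))) = Add(-24, Mul(-1, Add(u, 3))) = Add(-24, Mul(-1, Add(3, u))) = Add(-24, Add(-3, Mul(-1, u))) = Add(-27, Mul(-1, u)))
Mul(-6187, Function('t')(T, -4)) = Mul(-6187, Add(-27, Mul(-1, 8))) = Mul(-6187, Add(-27, -8)) = Mul(-6187, -35) = 216545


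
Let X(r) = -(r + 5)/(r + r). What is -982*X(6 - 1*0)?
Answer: 5401/6 ≈ 900.17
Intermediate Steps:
X(r) = -(5 + r)/(2*r)
-982*X(6 - 1*0) = -491*(-5 - (6 - 1*0))/(6 - 1*0) = -491*(-5 - (6 + 0))/(6 + 0) = -491*(-5 - 1*6)/6 = -491*(-5 - 6)/6 = -491*(-11)/6 = -982*(-11/12) = 5401/6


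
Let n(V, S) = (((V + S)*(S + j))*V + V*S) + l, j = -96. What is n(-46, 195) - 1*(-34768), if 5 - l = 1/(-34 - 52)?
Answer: -56135897/86 ≈ -6.5274e+5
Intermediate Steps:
l = 431/86 (l = 5 - 1/(-34 - 52) = 5 - 1/(-86) = 5 - 1*(-1/86) = 5 + 1/86 = 431/86 ≈ 5.0116)
n(V, S) = 431/86 + S*V + V*(-96 + S)*(S + V) (n(V, S) = (((V + S)*(S - 96))*V + V*S) + 431/86 = (((S + V)*(-96 + S))*V + S*V) + 431/86 = (((-96 + S)*(S + V))*V + S*V) + 431/86 = (V*(-96 + S)*(S + V) + S*V) + 431/86 = (S*V + V*(-96 + S)*(S + V)) + 431/86 = 431/86 + S*V + V*(-96 + S)*(S + V))
n(-46, 195) - 1*(-34768) = (431/86 - 96*(-46)² + 195*(-46)² - 46*195² - 95*195*(-46)) - 1*(-34768) = (431/86 - 96*2116 + 195*2116 - 46*38025 + 852150) + 34768 = (431/86 - 203136 + 412620 - 1749150 + 852150) + 34768 = -59125945/86 + 34768 = -56135897/86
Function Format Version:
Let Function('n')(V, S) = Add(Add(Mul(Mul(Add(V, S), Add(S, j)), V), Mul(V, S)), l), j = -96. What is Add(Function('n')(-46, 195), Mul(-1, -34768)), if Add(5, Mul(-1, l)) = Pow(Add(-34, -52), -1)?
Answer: Rational(-56135897, 86) ≈ -6.5274e+5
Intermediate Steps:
l = Rational(431, 86) (l = Add(5, Mul(-1, Pow(Add(-34, -52), -1))) = Add(5, Mul(-1, Pow(-86, -1))) = Add(5, Mul(-1, Rational(-1, 86))) = Add(5, Rational(1, 86)) = Rational(431, 86) ≈ 5.0116)
Function('n')(V, S) = Add(Rational(431, 86), Mul(S, V), Mul(V, Add(-96, S), Add(S, V))) (Function('n')(V, S) = Add(Add(Mul(Mul(Add(V, S), Add(S, -96)), V), Mul(V, S)), Rational(431, 86)) = Add(Add(Mul(Mul(Add(S, V), Add(-96, S)), V), Mul(S, V)), Rational(431, 86)) = Add(Add(Mul(Mul(Add(-96, S), Add(S, V)), V), Mul(S, V)), Rational(431, 86)) = Add(Add(Mul(V, Add(-96, S), Add(S, V)), Mul(S, V)), Rational(431, 86)) = Add(Add(Mul(S, V), Mul(V, Add(-96, S), Add(S, V))), Rational(431, 86)) = Add(Rational(431, 86), Mul(S, V), Mul(V, Add(-96, S), Add(S, V))))
Add(Function('n')(-46, 195), Mul(-1, -34768)) = Add(Add(Rational(431, 86), Mul(-96, Pow(-46, 2)), Mul(195, Pow(-46, 2)), Mul(-46, Pow(195, 2)), Mul(-95, 195, -46)), Mul(-1, -34768)) = Add(Add(Rational(431, 86), Mul(-96, 2116), Mul(195, 2116), Mul(-46, 38025), 852150), 34768) = Add(Add(Rational(431, 86), -203136, 412620, -1749150, 852150), 34768) = Add(Rational(-59125945, 86), 34768) = Rational(-56135897, 86)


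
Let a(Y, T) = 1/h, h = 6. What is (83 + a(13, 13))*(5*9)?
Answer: 7485/2 ≈ 3742.5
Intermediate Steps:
a(Y, T) = ⅙ (a(Y, T) = 1/6 = ⅙)
(83 + a(13, 13))*(5*9) = (83 + ⅙)*(5*9) = (499/6)*45 = 7485/2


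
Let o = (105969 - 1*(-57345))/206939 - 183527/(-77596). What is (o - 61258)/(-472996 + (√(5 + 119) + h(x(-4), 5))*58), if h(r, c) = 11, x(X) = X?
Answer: 232307595552348420745/1791403519275979427016 + 28524637122767495*√31/895701759637989713508 ≈ 0.12986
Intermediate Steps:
o = 50651406997/16057638644 (o = (105969 + 57345)*(1/206939) - 183527*(-1/77596) = 163314*(1/206939) + 183527/77596 = 163314/206939 + 183527/77596 = 50651406997/16057638644 ≈ 3.1544)
(o - 61258)/(-472996 + (√(5 + 119) + h(x(-4), 5))*58) = (50651406997/16057638644 - 61258)/(-472996 + (√(5 + 119) + 11)*58) = -983608176647155/(16057638644*(-472996 + (√124 + 11)*58)) = -983608176647155/(16057638644*(-472996 + (2*√31 + 11)*58)) = -983608176647155/(16057638644*(-472996 + (11 + 2*√31)*58)) = -983608176647155/(16057638644*(-472996 + (638 + 116*√31))) = -983608176647155/(16057638644*(-472358 + 116*√31))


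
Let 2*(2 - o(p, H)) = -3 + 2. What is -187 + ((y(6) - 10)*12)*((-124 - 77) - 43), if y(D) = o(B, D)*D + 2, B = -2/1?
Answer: -20683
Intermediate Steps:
B = -2 (B = -2*1 = -2)
o(p, H) = 5/2 (o(p, H) = 2 - (-3 + 2)/2 = 2 - ½*(-1) = 2 + ½ = 5/2)
y(D) = 2 + 5*D/2 (y(D) = 5*D/2 + 2 = 2 + 5*D/2)
-187 + ((y(6) - 10)*12)*((-124 - 77) - 43) = -187 + (((2 + (5/2)*6) - 10)*12)*((-124 - 77) - 43) = -187 + (((2 + 15) - 10)*12)*(-201 - 43) = -187 + ((17 - 10)*12)*(-244) = -187 + (7*12)*(-244) = -187 + 84*(-244) = -187 - 20496 = -20683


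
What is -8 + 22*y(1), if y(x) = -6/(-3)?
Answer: 36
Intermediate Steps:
y(x) = 2 (y(x) = -6*(-⅓) = 2)
-8 + 22*y(1) = -8 + 22*2 = -8 + 44 = 36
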